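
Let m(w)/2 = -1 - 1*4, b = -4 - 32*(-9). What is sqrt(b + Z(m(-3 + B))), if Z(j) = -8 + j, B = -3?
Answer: sqrt(266) ≈ 16.310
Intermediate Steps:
b = 284 (b = -4 + 288 = 284)
m(w) = -10 (m(w) = 2*(-1 - 1*4) = 2*(-1 - 4) = 2*(-5) = -10)
sqrt(b + Z(m(-3 + B))) = sqrt(284 + (-8 - 10)) = sqrt(284 - 18) = sqrt(266)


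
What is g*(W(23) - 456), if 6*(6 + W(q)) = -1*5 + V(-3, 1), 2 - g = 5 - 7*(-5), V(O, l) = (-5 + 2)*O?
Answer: 52592/3 ≈ 17531.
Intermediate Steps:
V(O, l) = -3*O
g = -38 (g = 2 - (5 - 7*(-5)) = 2 - (5 + 35) = 2 - 1*40 = 2 - 40 = -38)
W(q) = -16/3 (W(q) = -6 + (-1*5 - 3*(-3))/6 = -6 + (-5 + 9)/6 = -6 + (⅙)*4 = -6 + ⅔ = -16/3)
g*(W(23) - 456) = -38*(-16/3 - 456) = -38*(-1384/3) = 52592/3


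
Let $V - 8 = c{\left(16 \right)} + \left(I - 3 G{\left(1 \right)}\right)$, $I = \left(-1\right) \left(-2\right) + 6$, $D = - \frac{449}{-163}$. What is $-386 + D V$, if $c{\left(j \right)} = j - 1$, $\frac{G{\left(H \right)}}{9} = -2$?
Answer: $- \frac{24753}{163} \approx -151.86$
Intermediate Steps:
$G{\left(H \right)} = -18$ ($G{\left(H \right)} = 9 \left(-2\right) = -18$)
$c{\left(j \right)} = -1 + j$
$D = \frac{449}{163}$ ($D = \left(-449\right) \left(- \frac{1}{163}\right) = \frac{449}{163} \approx 2.7546$)
$I = 8$ ($I = 2 + 6 = 8$)
$V = 85$ ($V = 8 + \left(\left(-1 + 16\right) + \left(8 - -54\right)\right) = 8 + \left(15 + \left(8 + 54\right)\right) = 8 + \left(15 + 62\right) = 8 + 77 = 85$)
$-386 + D V = -386 + \frac{449}{163} \cdot 85 = -386 + \frac{38165}{163} = - \frac{24753}{163}$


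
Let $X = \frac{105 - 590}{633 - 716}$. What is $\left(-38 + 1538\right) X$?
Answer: $\frac{727500}{83} \approx 8765.1$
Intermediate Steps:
$X = \frac{485}{83}$ ($X = - \frac{485}{-83} = \left(-485\right) \left(- \frac{1}{83}\right) = \frac{485}{83} \approx 5.8434$)
$\left(-38 + 1538\right) X = \left(-38 + 1538\right) \frac{485}{83} = 1500 \cdot \frac{485}{83} = \frac{727500}{83}$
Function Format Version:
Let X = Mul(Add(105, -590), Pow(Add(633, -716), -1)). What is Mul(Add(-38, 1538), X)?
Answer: Rational(727500, 83) ≈ 8765.1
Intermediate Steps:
X = Rational(485, 83) (X = Mul(-485, Pow(-83, -1)) = Mul(-485, Rational(-1, 83)) = Rational(485, 83) ≈ 5.8434)
Mul(Add(-38, 1538), X) = Mul(Add(-38, 1538), Rational(485, 83)) = Mul(1500, Rational(485, 83)) = Rational(727500, 83)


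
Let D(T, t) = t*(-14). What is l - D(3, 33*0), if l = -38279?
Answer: -38279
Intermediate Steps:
D(T, t) = -14*t
l - D(3, 33*0) = -38279 - (-14)*33*0 = -38279 - (-14)*0 = -38279 - 1*0 = -38279 + 0 = -38279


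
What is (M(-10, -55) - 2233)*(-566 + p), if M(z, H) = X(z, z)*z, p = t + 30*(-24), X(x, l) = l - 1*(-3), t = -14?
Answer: 2811900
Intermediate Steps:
X(x, l) = 3 + l (X(x, l) = l + 3 = 3 + l)
p = -734 (p = -14 + 30*(-24) = -14 - 720 = -734)
M(z, H) = z*(3 + z) (M(z, H) = (3 + z)*z = z*(3 + z))
(M(-10, -55) - 2233)*(-566 + p) = (-10*(3 - 10) - 2233)*(-566 - 734) = (-10*(-7) - 2233)*(-1300) = (70 - 2233)*(-1300) = -2163*(-1300) = 2811900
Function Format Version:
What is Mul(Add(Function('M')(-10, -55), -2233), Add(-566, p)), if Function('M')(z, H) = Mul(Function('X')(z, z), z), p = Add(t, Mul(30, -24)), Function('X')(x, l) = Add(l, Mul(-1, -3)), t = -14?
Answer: 2811900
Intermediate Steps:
Function('X')(x, l) = Add(3, l) (Function('X')(x, l) = Add(l, 3) = Add(3, l))
p = -734 (p = Add(-14, Mul(30, -24)) = Add(-14, -720) = -734)
Function('M')(z, H) = Mul(z, Add(3, z)) (Function('M')(z, H) = Mul(Add(3, z), z) = Mul(z, Add(3, z)))
Mul(Add(Function('M')(-10, -55), -2233), Add(-566, p)) = Mul(Add(Mul(-10, Add(3, -10)), -2233), Add(-566, -734)) = Mul(Add(Mul(-10, -7), -2233), -1300) = Mul(Add(70, -2233), -1300) = Mul(-2163, -1300) = 2811900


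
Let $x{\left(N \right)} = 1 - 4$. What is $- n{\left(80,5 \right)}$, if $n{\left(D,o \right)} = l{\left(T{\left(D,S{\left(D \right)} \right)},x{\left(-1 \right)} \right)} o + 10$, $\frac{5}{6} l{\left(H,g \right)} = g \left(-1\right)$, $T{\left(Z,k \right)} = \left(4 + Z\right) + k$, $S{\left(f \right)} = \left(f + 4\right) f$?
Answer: $-28$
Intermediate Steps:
$S{\left(f \right)} = f \left(4 + f\right)$ ($S{\left(f \right)} = \left(4 + f\right) f = f \left(4 + f\right)$)
$x{\left(N \right)} = -3$
$T{\left(Z,k \right)} = 4 + Z + k$
$l{\left(H,g \right)} = - \frac{6 g}{5}$ ($l{\left(H,g \right)} = \frac{6 g \left(-1\right)}{5} = \frac{6 \left(- g\right)}{5} = - \frac{6 g}{5}$)
$n{\left(D,o \right)} = 10 + \frac{18 o}{5}$ ($n{\left(D,o \right)} = \left(- \frac{6}{5}\right) \left(-3\right) o + 10 = \frac{18 o}{5} + 10 = 10 + \frac{18 o}{5}$)
$- n{\left(80,5 \right)} = - (10 + \frac{18}{5} \cdot 5) = - (10 + 18) = \left(-1\right) 28 = -28$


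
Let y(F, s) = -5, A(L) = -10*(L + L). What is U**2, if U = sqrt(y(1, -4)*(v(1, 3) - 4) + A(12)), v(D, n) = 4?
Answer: -240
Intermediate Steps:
A(L) = -20*L
U = 4*I*sqrt(15) (U = sqrt(-5*(4 - 4) - 20*12) = sqrt(-5*0 - 240) = sqrt(0 - 240) = sqrt(-240) = 4*I*sqrt(15) ≈ 15.492*I)
U**2 = (4*I*sqrt(15))**2 = -240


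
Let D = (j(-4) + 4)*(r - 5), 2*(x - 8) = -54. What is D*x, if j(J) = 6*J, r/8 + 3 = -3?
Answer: -20140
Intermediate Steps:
r = -48 (r = -24 + 8*(-3) = -24 - 24 = -48)
x = -19 (x = 8 + (½)*(-54) = 8 - 27 = -19)
D = 1060 (D = (6*(-4) + 4)*(-48 - 5) = (-24 + 4)*(-53) = -20*(-53) = 1060)
D*x = 1060*(-19) = -20140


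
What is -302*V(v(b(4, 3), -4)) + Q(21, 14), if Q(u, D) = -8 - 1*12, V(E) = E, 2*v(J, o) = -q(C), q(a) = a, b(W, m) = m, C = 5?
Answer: 735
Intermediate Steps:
v(J, o) = -5/2 (v(J, o) = (-1*5)/2 = (½)*(-5) = -5/2)
Q(u, D) = -20 (Q(u, D) = -8 - 12 = -20)
-302*V(v(b(4, 3), -4)) + Q(21, 14) = -302*(-5/2) - 20 = 755 - 20 = 735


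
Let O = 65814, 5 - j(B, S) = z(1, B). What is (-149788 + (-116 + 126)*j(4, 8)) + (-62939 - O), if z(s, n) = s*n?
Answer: -278531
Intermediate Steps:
z(s, n) = n*s
j(B, S) = 5 - B
(-149788 + (-116 + 126)*j(4, 8)) + (-62939 - O) = (-149788 + (-116 + 126)*(5 - 1*4)) + (-62939 - 1*65814) = (-149788 + 10*(5 - 4)) + (-62939 - 65814) = (-149788 + 10*1) - 128753 = (-149788 + 10) - 128753 = -149778 - 128753 = -278531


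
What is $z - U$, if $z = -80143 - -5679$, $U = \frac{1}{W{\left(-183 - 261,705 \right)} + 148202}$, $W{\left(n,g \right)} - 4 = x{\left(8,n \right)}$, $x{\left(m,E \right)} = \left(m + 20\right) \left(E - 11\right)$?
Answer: $- \frac{10087340225}{135466} \approx -74464.0$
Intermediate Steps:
$x{\left(m,E \right)} = \left(-11 + E\right) \left(20 + m\right)$ ($x{\left(m,E \right)} = \left(20 + m\right) \left(-11 + E\right) = \left(-11 + E\right) \left(20 + m\right)$)
$W{\left(n,g \right)} = -304 + 28 n$ ($W{\left(n,g \right)} = 4 + \left(-220 - 88 + 20 n + n 8\right) = 4 + \left(-220 - 88 + 20 n + 8 n\right) = 4 + \left(-308 + 28 n\right) = -304 + 28 n$)
$U = \frac{1}{135466}$ ($U = \frac{1}{\left(-304 + 28 \left(-183 - 261\right)\right) + 148202} = \frac{1}{\left(-304 + 28 \left(-444\right)\right) + 148202} = \frac{1}{\left(-304 - 12432\right) + 148202} = \frac{1}{-12736 + 148202} = \frac{1}{135466} \approx 7.3819 \cdot 10^{-6}$)
$z = -74464$ ($z = -80143 + 5679 = -74464$)
$z - U = -74464 - \frac{1}{135466} = - \frac{10087340225}{135466}$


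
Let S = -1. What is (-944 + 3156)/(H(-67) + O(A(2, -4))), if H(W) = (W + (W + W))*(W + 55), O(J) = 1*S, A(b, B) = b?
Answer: 2212/2411 ≈ 0.91746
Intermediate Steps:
O(J) = -1 (O(J) = 1*(-1) = -1)
H(W) = 3*W*(55 + W) (H(W) = (W + 2*W)*(55 + W) = (3*W)*(55 + W) = 3*W*(55 + W))
(-944 + 3156)/(H(-67) + O(A(2, -4))) = (-944 + 3156)/(3*(-67)*(55 - 67) - 1) = 2212/(3*(-67)*(-12) - 1) = 2212/(2412 - 1) = 2212/2411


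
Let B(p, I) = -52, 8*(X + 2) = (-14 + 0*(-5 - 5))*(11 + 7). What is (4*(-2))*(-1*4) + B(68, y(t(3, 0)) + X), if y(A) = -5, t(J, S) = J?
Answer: -20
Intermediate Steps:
X = -67/2 (X = -2 + ((-14 + 0*(-5 - 5))*(11 + 7))/8 = -2 + ((-14 + 0*(-10))*18)/8 = -2 + ((-14 + 0)*18)/8 = -2 + (-14*18)/8 = -2 + (⅛)*(-252) = -2 - 63/2 = -67/2 ≈ -33.500)
(4*(-2))*(-1*4) + B(68, y(t(3, 0)) + X) = (4*(-2))*(-1*4) - 52 = -8*(-4) - 52 = 32 - 52 = -20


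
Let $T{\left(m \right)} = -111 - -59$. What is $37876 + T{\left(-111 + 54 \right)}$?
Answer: $37824$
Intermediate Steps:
$T{\left(m \right)} = -52$ ($T{\left(m \right)} = -111 + 59 = -52$)
$37876 + T{\left(-111 + 54 \right)} = 37876 - 52 = 37824$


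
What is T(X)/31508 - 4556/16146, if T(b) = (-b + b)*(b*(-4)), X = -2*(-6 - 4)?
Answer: -2278/8073 ≈ -0.28218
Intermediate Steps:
X = 20 (X = -2*(-10) = 20)
T(b) = 0 (T(b) = 0*(-4*b) = 0)
T(X)/31508 - 4556/16146 = 0/31508 - 4556/16146 = 0*(1/31508) - 4556*1/16146 = 0 - 2278/8073 = -2278/8073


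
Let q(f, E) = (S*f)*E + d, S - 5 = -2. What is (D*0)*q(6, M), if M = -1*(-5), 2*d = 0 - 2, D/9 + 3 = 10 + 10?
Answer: 0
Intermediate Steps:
S = 3 (S = 5 - 2 = 3)
D = 153 (D = -27 + 9*(10 + 10) = -27 + 9*20 = -27 + 180 = 153)
d = -1 (d = (0 - 2)/2 = (½)*(-2) = -1)
M = 5
q(f, E) = -1 + 3*E*f (q(f, E) = (3*f)*E - 1 = 3*E*f - 1 = -1 + 3*E*f)
(D*0)*q(6, M) = (153*0)*(-1 + 3*5*6) = 0*(-1 + 90) = 0*89 = 0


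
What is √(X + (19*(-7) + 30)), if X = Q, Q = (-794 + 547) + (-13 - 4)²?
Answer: I*√61 ≈ 7.8102*I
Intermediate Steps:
Q = 42 (Q = -247 + (-17)² = -247 + 289 = 42)
X = 42
√(X + (19*(-7) + 30)) = √(42 + (19*(-7) + 30)) = √(42 + (-133 + 30)) = √(42 - 103) = √(-61) = I*√61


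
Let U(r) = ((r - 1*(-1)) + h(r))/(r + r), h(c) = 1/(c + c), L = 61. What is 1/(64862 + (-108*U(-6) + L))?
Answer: 4/259509 ≈ 1.5414e-5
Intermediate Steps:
h(c) = 1/(2*c)
U(r) = (1 + r + 1/(2*r))/(2*r) (U(r) = ((r - 1*(-1)) + 1/(2*r))/(r + r) = ((r + 1) + 1/(2*r))/((2*r)) = ((1 + r) + 1/(2*r))*(1/(2*r)) = (1 + r + 1/(2*r))*(1/(2*r)) = (1 + r + 1/(2*r))/(2*r))
1/(64862 + (-108*U(-6) + L)) = 1/(64862 + (-27*(1 + 2*(-6)*(1 - 6))/(-6)**2 + 61)) = 1/(64862 + (-27*(1 + 2*(-6)*(-5))/36 + 61)) = 1/(64862 + (-27*(1 + 60)/36 + 61)) = 1/(64862 + (-27*61/36 + 61)) = 1/(64862 + (-108*61/144 + 61)) = 1/(64862 + (-183/4 + 61)) = 1/(64862 + 61/4) = 1/(259509/4) = 4/259509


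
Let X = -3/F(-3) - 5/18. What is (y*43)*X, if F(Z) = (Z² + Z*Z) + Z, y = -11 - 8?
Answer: 35131/90 ≈ 390.34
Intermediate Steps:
y = -19
F(Z) = Z + 2*Z² (F(Z) = (Z² + Z²) + Z = 2*Z² + Z = Z + 2*Z²)
X = -43/90 (X = -3*(-1/(3*(1 + 2*(-3)))) - 5/18 = -3*(-1/(3*(1 - 6))) - 5*1/18 = -3/((-3*(-5))) - 5/18 = -3/15 - 5/18 = -3*1/15 - 5/18 = -⅕ - 5/18 = -43/90 ≈ -0.47778)
(y*43)*X = -19*43*(-43/90) = -817*(-43/90) = 35131/90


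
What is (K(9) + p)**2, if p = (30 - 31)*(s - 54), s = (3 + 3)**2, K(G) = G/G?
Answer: 361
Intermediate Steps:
K(G) = 1
s = 36 (s = 6**2 = 36)
p = 18 (p = (30 - 31)*(36 - 54) = -1*(-18) = 18)
(K(9) + p)**2 = (1 + 18)**2 = 19**2 = 361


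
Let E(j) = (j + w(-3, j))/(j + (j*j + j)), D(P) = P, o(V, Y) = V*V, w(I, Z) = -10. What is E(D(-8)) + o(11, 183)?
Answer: 965/8 ≈ 120.63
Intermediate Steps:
o(V, Y) = V²
E(j) = (-10 + j)/(j² + 2*j) (E(j) = (j - 10)/(j + (j*j + j)) = (-10 + j)/(j + (j² + j)) = (-10 + j)/(j + (j + j²)) = (-10 + j)/(j² + 2*j))
E(D(-8)) + o(11, 183) = (-10 - 8)/((-8)*(2 - 8)) + 11² = -⅛*(-18)/(-6) + 121 = -⅛*(-⅙)*(-18) + 121 = -3/8 + 121 = 965/8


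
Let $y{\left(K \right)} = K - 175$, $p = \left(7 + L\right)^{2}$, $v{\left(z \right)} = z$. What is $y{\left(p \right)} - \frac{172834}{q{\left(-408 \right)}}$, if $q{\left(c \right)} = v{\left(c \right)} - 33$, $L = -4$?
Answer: $\frac{99628}{441} \approx 225.91$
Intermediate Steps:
$q{\left(c \right)} = -33 + c$ ($q{\left(c \right)} = c - 33 = -33 + c$)
$p = 9$ ($p = \left(7 - 4\right)^{2} = 3^{2} = 9$)
$y{\left(K \right)} = -175 + K$
$y{\left(p \right)} - \frac{172834}{q{\left(-408 \right)}} = \left(-175 + 9\right) - \frac{172834}{-33 - 408} = -166 - \frac{172834}{-441} = -166 - - \frac{172834}{441} = -166 + \frac{172834}{441} = \frac{99628}{441}$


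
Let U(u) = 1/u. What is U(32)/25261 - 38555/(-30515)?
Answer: 6233208375/4933372256 ≈ 1.2635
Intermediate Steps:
U(32)/25261 - 38555/(-30515) = 1/(32*25261) - 38555/(-30515) = (1/32)*(1/25261) - 38555*(-1/30515) = 1/808352 + 7711/6103 = 6233208375/4933372256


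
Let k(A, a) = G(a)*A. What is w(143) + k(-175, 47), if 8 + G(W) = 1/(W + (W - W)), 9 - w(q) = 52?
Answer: 63604/47 ≈ 1353.3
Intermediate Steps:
w(q) = -43 (w(q) = 9 - 1*52 = 9 - 52 = -43)
G(W) = -8 + 1/W (G(W) = -8 + 1/(W + (W - W)) = -8 + 1/(W + 0) = -8 + 1/W)
k(A, a) = A*(-8 + 1/a) (k(A, a) = (-8 + 1/a)*A = A*(-8 + 1/a))
w(143) + k(-175, 47) = -43 + (-8*(-175) - 175/47) = -43 + (1400 - 175*1/47) = -43 + (1400 - 175/47) = -43 + 65625/47 = 63604/47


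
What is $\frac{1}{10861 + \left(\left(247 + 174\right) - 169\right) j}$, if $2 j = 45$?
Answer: $\frac{1}{16531} \approx 6.0492 \cdot 10^{-5}$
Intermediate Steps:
$j = \frac{45}{2}$ ($j = \frac{1}{2} \cdot 45 = \frac{45}{2} \approx 22.5$)
$\frac{1}{10861 + \left(\left(247 + 174\right) - 169\right) j} = \frac{1}{10861 + \left(\left(247 + 174\right) - 169\right) \frac{45}{2}} = \frac{1}{10861 + \left(421 - 169\right) \frac{45}{2}} = \frac{1}{10861 + 252 \cdot \frac{45}{2}} = \frac{1}{10861 + 5670} = \frac{1}{16531}$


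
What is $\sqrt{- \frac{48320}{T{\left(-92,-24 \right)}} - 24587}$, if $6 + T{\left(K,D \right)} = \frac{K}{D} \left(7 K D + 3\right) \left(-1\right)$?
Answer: $\frac{i \sqrt{7049510412883}}{16933} \approx 156.8 i$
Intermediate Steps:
$T{\left(K,D \right)} = -6 - \frac{K \left(3 + 7 D K\right)}{D}$ ($T{\left(K,D \right)} = -6 + \frac{K}{D} \left(7 K D + 3\right) \left(-1\right) = -6 + \frac{K}{D} \left(7 D K + 3\right) \left(-1\right) = -6 + \frac{K}{D} \left(3 + 7 D K\right) \left(-1\right) = -6 + \frac{K \left(3 + 7 D K\right)}{D} \left(-1\right) = -6 - \frac{K \left(3 + 7 D K\right)}{D}$)
$\sqrt{- \frac{48320}{T{\left(-92,-24 \right)}} - 24587} = \sqrt{- \frac{48320}{-6 - 7 \left(-92\right)^{2} - - \frac{276}{-24}} - 24587} = \sqrt{- \frac{48320}{-6 - 59248 - \left(-276\right) \left(- \frac{1}{24}\right)} - 24587} = \sqrt{- \frac{48320}{-6 - 59248 - \frac{23}{2}} - 24587} = \sqrt{- \frac{48320}{- \frac{118531}{2}} - 24587} = \sqrt{\left(-48320\right) \left(- \frac{2}{118531}\right) - 24587} = \sqrt{\frac{96640}{118531} - 24587} = \sqrt{- \frac{2914225057}{118531}} = \frac{i \sqrt{7049510412883}}{16933}$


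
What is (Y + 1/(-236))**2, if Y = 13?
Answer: 9406489/55696 ≈ 168.89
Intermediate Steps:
(Y + 1/(-236))**2 = (13 + 1/(-236))**2 = (13 - 1/236)**2 = (3067/236)**2 = 9406489/55696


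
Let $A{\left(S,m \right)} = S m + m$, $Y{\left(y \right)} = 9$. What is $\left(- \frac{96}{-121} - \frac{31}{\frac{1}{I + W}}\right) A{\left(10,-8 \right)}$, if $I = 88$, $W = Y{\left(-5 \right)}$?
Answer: $\frac{2910008}{11} \approx 2.6455 \cdot 10^{5}$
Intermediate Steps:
$W = 9$
$A{\left(S,m \right)} = m + S m$
$\left(- \frac{96}{-121} - \frac{31}{\frac{1}{I + W}}\right) A{\left(10,-8 \right)} = \left(- \frac{96}{-121} - \frac{31}{\frac{1}{88 + 9}}\right) \left(- 8 \left(1 + 10\right)\right) = \left(\left(-96\right) \left(- \frac{1}{121}\right) - \frac{31}{\frac{1}{97}}\right) \left(\left(-8\right) 11\right) = \left(\frac{96}{121} - 31 \frac{1}{\frac{1}{97}}\right) \left(-88\right) = \left(\frac{96}{121} - 3007\right) \left(-88\right) = \left(- \frac{363751}{121}\right) \left(-88\right) = \frac{2910008}{11}$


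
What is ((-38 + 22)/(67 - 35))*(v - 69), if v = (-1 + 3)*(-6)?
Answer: 81/2 ≈ 40.500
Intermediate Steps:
v = -12 (v = 2*(-6) = -12)
((-38 + 22)/(67 - 35))*(v - 69) = ((-38 + 22)/(67 - 35))*(-12 - 69) = -16/32*(-81) = -16*1/32*(-81) = -½*(-81) = 81/2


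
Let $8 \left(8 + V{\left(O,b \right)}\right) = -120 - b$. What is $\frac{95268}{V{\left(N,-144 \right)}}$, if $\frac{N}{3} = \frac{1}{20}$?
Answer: $- \frac{95268}{5} \approx -19054.0$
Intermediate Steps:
$N = \frac{3}{20} \approx 0.15$
$V{\left(O,b \right)} = -23 - \frac{b}{8}$ ($V{\left(O,b \right)} = -8 + \frac{-120 - b}{8} = -8 - \left(15 + \frac{b}{8}\right) = -23 - \frac{b}{8}$)
$\frac{95268}{V{\left(N,-144 \right)}} = \frac{95268}{-23 - -18} = \frac{95268}{-23 + 18} = \frac{95268}{-5} = 95268 \left(- \frac{1}{5}\right) = - \frac{95268}{5}$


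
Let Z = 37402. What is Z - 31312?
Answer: 6090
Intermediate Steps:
Z - 31312 = 37402 - 31312 = 6090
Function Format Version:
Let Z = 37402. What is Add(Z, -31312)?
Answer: 6090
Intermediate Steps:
Add(Z, -31312) = Add(37402, -31312) = 6090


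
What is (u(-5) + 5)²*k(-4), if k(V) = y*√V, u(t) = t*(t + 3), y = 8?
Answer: 3600*I ≈ 3600.0*I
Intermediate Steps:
u(t) = t*(3 + t)
k(V) = 8*√V
(u(-5) + 5)²*k(-4) = (-5*(3 - 5) + 5)²*(8*√(-4)) = (-5*(-2) + 5)²*(8*(2*I)) = (10 + 5)²*(16*I) = 15²*(16*I) = 225*(16*I) = 3600*I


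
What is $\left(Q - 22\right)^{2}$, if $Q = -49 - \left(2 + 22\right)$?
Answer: $9025$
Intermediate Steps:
$Q = -73$ ($Q = -49 - 24 = -73$)
$\left(Q - 22\right)^{2} = \left(-73 - 22\right)^{2} = \left(-95\right)^{2} = 9025$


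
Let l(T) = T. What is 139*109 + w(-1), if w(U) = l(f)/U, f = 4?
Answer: 15147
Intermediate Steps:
w(U) = 4/U
139*109 + w(-1) = 139*109 + 4/(-1) = 15151 + 4*(-1) = 15151 - 4 = 15147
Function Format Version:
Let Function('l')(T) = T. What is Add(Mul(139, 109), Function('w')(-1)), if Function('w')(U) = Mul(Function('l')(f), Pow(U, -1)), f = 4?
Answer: 15147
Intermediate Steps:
Function('w')(U) = Mul(4, Pow(U, -1))
Add(Mul(139, 109), Function('w')(-1)) = Add(Mul(139, 109), Mul(4, Pow(-1, -1))) = Add(15151, Mul(4, -1)) = Add(15151, -4) = 15147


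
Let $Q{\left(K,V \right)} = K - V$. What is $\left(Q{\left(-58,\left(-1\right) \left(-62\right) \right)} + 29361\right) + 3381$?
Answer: $32622$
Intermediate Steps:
$\left(Q{\left(-58,\left(-1\right) \left(-62\right) \right)} + 29361\right) + 3381 = \left(\left(-58 - \left(-1\right) \left(-62\right)\right) + 29361\right) + 3381 = \left(\left(-58 - 62\right) + 29361\right) + 3381 = \left(-120 + 29361\right) + 3381 = 29241 + 3381 = 32622$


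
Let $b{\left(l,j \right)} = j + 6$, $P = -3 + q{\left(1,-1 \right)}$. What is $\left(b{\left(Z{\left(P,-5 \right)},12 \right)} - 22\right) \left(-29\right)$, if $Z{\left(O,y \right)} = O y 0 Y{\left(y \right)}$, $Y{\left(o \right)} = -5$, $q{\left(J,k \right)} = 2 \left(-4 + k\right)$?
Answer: $116$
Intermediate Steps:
$q{\left(J,k \right)} = -8 + 2 k$
$P = -13$ ($P = -3 + \left(-8 + 2 \left(-1\right)\right) = -3 - 10 = -13$)
$Z{\left(O,y \right)} = 0$ ($Z{\left(O,y \right)} = O y 0 \left(-5\right) = 0 \left(-5\right) = 0$)
$b{\left(l,j \right)} = 6 + j$
$\left(b{\left(Z{\left(P,-5 \right)},12 \right)} - 22\right) \left(-29\right) = \left(\left(6 + 12\right) - 22\right) \left(-29\right) = \left(18 - 22\right) \left(-29\right) = \left(-4\right) \left(-29\right) = 116$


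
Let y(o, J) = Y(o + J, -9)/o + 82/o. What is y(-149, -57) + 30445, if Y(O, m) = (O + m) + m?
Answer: 4536447/149 ≈ 30446.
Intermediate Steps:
Y(O, m) = O + 2*m
y(o, J) = 82/o + (-18 + J + o)/o (y(o, J) = ((o + J) + 2*(-9))/o + 82/o = ((J + o) - 18)/o + 82/o = (-18 + J + o)/o + 82/o = 82/o + (-18 + J + o)/o)
y(-149, -57) + 30445 = (64 - 57 - 149)/(-149) + 30445 = -1/149*(-142) + 30445 = 142/149 + 30445 = 4536447/149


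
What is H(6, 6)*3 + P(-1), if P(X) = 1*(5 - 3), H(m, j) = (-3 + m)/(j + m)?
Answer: 11/4 ≈ 2.7500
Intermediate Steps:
H(m, j) = (-3 + m)/(j + m)
P(X) = 2 (P(X) = 1*2 = 2)
H(6, 6)*3 + P(-1) = ((-3 + 6)/(6 + 6))*3 + 2 = (3/12)*3 + 2 = ((1/12)*3)*3 + 2 = (1/4)*3 + 2 = 3/4 + 2 = 11/4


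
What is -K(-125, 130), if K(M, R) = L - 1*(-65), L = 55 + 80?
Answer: -200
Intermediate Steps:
L = 135
K(M, R) = 200 (K(M, R) = 135 - 1*(-65) = 135 + 65 = 200)
-K(-125, 130) = -1*200 = -200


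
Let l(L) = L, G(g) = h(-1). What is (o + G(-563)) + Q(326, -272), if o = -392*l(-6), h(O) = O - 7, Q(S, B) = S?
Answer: 2670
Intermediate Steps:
h(O) = -7 + O
G(g) = -8 (G(g) = -7 - 1 = -8)
o = 2352 (o = -392*(-6) = 2352)
(o + G(-563)) + Q(326, -272) = (2352 - 8) + 326 = 2344 + 326 = 2670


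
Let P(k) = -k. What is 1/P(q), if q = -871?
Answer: 1/871 ≈ 0.0011481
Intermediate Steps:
1/P(q) = 1/(-1*(-871)) = 1/871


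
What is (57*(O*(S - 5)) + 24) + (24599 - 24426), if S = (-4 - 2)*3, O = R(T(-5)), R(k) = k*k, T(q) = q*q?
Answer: -819178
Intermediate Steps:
T(q) = q²
R(k) = k²
O = 625 (O = ((-5)²)² = 25² = 625)
S = -18 (S = -6*3 = -18)
(57*(O*(S - 5)) + 24) + (24599 - 24426) = (57*(625*(-18 - 5)) + 24) + (24599 - 24426) = (57*(625*(-23)) + 24) + 173 = (57*(-14375) + 24) + 173 = (-819375 + 24) + 173 = -819351 + 173 = -819178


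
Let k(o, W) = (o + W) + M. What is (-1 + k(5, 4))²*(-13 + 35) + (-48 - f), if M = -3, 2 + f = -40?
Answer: 544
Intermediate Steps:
f = -42 (f = -2 - 40 = -42)
k(o, W) = -3 + W + o (k(o, W) = (o + W) - 3 = (W + o) - 3 = -3 + W + o)
(-1 + k(5, 4))²*(-13 + 35) + (-48 - f) = (-1 + (-3 + 4 + 5))²*(-13 + 35) + (-48 - 1*(-42)) = (-1 + 6)²*22 + (-48 + 42) = 5²*22 - 6 = 25*22 - 6 = 550 - 6 = 544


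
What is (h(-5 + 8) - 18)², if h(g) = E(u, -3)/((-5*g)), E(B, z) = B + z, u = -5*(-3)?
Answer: 8836/25 ≈ 353.44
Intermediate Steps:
u = 15
h(g) = -12/(5*g) (h(g) = (15 - 3)/((-5*g)) = 12*(-1/(5*g)) = -12/(5*g))
(h(-5 + 8) - 18)² = (-12/(5*(-5 + 8)) - 18)² = (-12/5/3 - 18)² = (-12/5*⅓ - 18)² = (-⅘ - 18)² = (-94/5)² = 8836/25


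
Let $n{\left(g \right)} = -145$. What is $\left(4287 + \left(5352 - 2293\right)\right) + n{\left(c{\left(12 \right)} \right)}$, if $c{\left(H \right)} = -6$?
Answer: $7201$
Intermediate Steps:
$\left(4287 + \left(5352 - 2293\right)\right) + n{\left(c{\left(12 \right)} \right)} = \left(4287 + \left(5352 - 2293\right)\right) - 145 = \left(4287 + 3059\right) - 145 = 7346 - 145 = 7201$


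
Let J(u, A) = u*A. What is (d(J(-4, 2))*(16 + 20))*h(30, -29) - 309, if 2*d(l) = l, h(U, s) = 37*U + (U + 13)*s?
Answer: 19419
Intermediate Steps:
J(u, A) = A*u
h(U, s) = 37*U + s*(13 + U) (h(U, s) = 37*U + (13 + U)*s = 37*U + s*(13 + U))
d(l) = l/2
(d(J(-4, 2))*(16 + 20))*h(30, -29) - 309 = (((2*(-4))/2)*(16 + 20))*(13*(-29) + 37*30 + 30*(-29)) - 309 = (((1/2)*(-8))*36)*(-377 + 1110 - 870) - 309 = -4*36*(-137) - 309 = -144*(-137) - 309 = 19728 - 309 = 19419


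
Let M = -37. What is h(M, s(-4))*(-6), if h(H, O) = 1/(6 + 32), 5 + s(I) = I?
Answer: -3/19 ≈ -0.15789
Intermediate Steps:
s(I) = -5 + I
h(H, O) = 1/38
h(M, s(-4))*(-6) = (1/38)*(-6) = -3/19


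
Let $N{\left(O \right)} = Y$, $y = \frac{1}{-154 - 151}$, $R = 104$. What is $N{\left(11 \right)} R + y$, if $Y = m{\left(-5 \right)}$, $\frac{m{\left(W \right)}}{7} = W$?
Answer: $- \frac{1110201}{305} \approx -3640.0$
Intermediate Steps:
$m{\left(W \right)} = 7 W$
$Y = -35$ ($Y = 7 \left(-5\right) = -35$)
$y = - \frac{1}{305}$ ($y = \frac{1}{-305} = - \frac{1}{305} \approx -0.0032787$)
$N{\left(O \right)} = -35$
$N{\left(11 \right)} R + y = \left(-35\right) 104 - \frac{1}{305} = -3640 - \frac{1}{305} = - \frac{1110201}{305}$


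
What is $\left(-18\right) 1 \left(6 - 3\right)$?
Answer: $-54$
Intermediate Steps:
$\left(-18\right) 1 \left(6 - 3\right) = \left(-18\right) 3 = -54$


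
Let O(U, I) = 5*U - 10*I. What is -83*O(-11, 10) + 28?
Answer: 12893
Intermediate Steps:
O(U, I) = -10*I + 5*U
-83*O(-11, 10) + 28 = -83*(-10*10 + 5*(-11)) + 28 = -83*(-100 - 55) + 28 = -83*(-155) + 28 = 12865 + 28 = 12893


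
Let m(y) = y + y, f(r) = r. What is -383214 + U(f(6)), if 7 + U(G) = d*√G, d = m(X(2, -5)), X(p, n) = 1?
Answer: -383221 + 2*√6 ≈ -3.8322e+5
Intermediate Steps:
m(y) = 2*y
d = 2 (d = 2*1 = 2)
U(G) = -7 + 2*√G
-383214 + U(f(6)) = -383214 + (-7 + 2*√6) = -383221 + 2*√6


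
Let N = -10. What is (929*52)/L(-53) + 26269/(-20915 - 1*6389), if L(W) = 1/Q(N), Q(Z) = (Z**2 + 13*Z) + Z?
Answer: -52760091549/27304 ≈ -1.9323e+6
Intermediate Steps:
Q(Z) = Z**2 + 14*Z
L(W) = -1/40 (L(W) = 1/(-10*(14 - 10)) = 1/(-10*4) = 1/(-40) = -1/40)
(929*52)/L(-53) + 26269/(-20915 - 1*6389) = (929*52)/(-1/40) + 26269/(-20915 - 1*6389) = 48308*(-40) + 26269/(-20915 - 6389) = -1932320 + 26269/(-27304) = -1932320 + 26269*(-1/27304) = -1932320 - 26269/27304 = -52760091549/27304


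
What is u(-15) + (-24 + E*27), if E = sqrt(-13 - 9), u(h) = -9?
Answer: -33 + 27*I*sqrt(22) ≈ -33.0 + 126.64*I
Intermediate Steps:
E = I*sqrt(22) (E = sqrt(-22) = I*sqrt(22) ≈ 4.6904*I)
u(-15) + (-24 + E*27) = -9 + (-24 + (I*sqrt(22))*27) = -9 + (-24 + 27*I*sqrt(22)) = -33 + 27*I*sqrt(22)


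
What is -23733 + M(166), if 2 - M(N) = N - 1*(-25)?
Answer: -23922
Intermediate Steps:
M(N) = -23 - N (M(N) = 2 - (N - 1*(-25)) = 2 - (N + 25) = 2 - (25 + N) = 2 + (-25 - N) = -23 - N)
-23733 + M(166) = -23733 + (-23 - 1*166) = -23733 + (-23 - 166) = -23733 - 189 = -23922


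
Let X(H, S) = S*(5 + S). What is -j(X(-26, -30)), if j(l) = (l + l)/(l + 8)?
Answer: -750/379 ≈ -1.9789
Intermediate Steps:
j(l) = 2*l/(8 + l) (j(l) = (2*l)/(8 + l) = 2*l/(8 + l))
-j(X(-26, -30)) = -2*(-30*(5 - 30))/(8 - 30*(5 - 30)) = -2*(-30*(-25))/(8 - 30*(-25)) = -2*750/(8 + 750) = -2*750/758 = -1*750/379 = -750/379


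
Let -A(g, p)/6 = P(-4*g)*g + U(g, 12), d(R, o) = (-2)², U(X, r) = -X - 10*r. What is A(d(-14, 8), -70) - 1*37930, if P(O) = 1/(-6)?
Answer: -37182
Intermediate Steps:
P(O) = -⅙
d(R, o) = 4
A(g, p) = 720 + 7*g (A(g, p) = -6*(-g/6 + (-g - 10*12)) = -6*(-g/6 + (-g - 120)) = -6*(-g/6 + (-120 - g)) = -6*(-120 - 7*g/6) = 720 + 7*g)
A(d(-14, 8), -70) - 1*37930 = (720 + 7*4) - 1*37930 = (720 + 28) - 37930 = 748 - 37930 = -37182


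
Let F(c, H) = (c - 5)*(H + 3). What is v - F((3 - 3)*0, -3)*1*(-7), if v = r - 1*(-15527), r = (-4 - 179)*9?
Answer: 13880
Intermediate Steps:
r = -1647 (r = -183*9 = -1647)
F(c, H) = (-5 + c)*(3 + H)
v = 13880 (v = -1647 - 1*(-15527) = -1647 + 15527 = 13880)
v - F((3 - 3)*0, -3)*1*(-7) = 13880 - (-15 - 5*(-3) + 3*((3 - 3)*0) - 3*(3 - 3)*0)*1*(-7) = 13880 - (-15 + 15 + 3*(0*0) - 0*0)*(-7) = 13880 - (-15 + 15 + 3*0 - 3*0)*(-7) = 13880 - (-15 + 15 + 0 + 0)*(-7) = 13880 - 0*(-7) = 13880 - 1*0 = 13880 + 0 = 13880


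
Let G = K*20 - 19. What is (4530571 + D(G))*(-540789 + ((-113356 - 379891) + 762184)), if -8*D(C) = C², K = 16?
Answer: -2457132059221/2 ≈ -1.2286e+12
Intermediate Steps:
G = 301 (G = 16*20 - 19 = 320 - 19 = 301)
D(C) = -C²/8
(4530571 + D(G))*(-540789 + ((-113356 - 379891) + 762184)) = (4530571 - ⅛*301²)*(-540789 + ((-113356 - 379891) + 762184)) = (4530571 - ⅛*90601)*(-540789 + (-493247 + 762184)) = (4530571 - 90601/8)*(-540789 + 268937) = (36153967/8)*(-271852) = -2457132059221/2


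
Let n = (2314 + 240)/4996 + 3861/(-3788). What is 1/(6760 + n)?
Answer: 4731212/31980589369 ≈ 0.00014794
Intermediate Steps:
n = -2403751/4731212 (n = 2554*(1/4996) + 3861*(-1/3788) = 1277/2498 - 3861/3788 = -2403751/4731212 ≈ -0.50806)
1/(6760 + n) = 1/(6760 - 2403751/4731212) = 1/(31980589369/4731212) = 4731212/31980589369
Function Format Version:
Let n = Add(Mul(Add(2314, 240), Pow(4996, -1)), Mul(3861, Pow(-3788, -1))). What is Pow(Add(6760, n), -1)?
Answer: Rational(4731212, 31980589369) ≈ 0.00014794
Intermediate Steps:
n = Rational(-2403751, 4731212) (n = Add(Mul(2554, Rational(1, 4996)), Mul(3861, Rational(-1, 3788))) = Add(Rational(1277, 2498), Rational(-3861, 3788)) = Rational(-2403751, 4731212) ≈ -0.50806)
Pow(Add(6760, n), -1) = Pow(Add(6760, Rational(-2403751, 4731212)), -1) = Pow(Rational(31980589369, 4731212), -1) = Rational(4731212, 31980589369)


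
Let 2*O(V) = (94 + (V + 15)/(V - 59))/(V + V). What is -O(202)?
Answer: -13659/115544 ≈ -0.11821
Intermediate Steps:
O(V) = (94 + (15 + V)/(-59 + V))/(4*V) (O(V) = ((94 + (V + 15)/(V - 59))/(V + V))/2 = ((94 + (15 + V)/(-59 + V))/((2*V)))/2 = ((94 + (15 + V)/(-59 + V))*(1/(2*V)))/2 = ((94 + (15 + V)/(-59 + V))/(2*V))/2 = (94 + (15 + V)/(-59 + V))/(4*V))
-O(202) = -(-5531 + 95*202)/(4*202*(-59 + 202)) = -(-5531 + 19190)/(4*202*143) = -13659/(4*202*143) = -1*13659/115544 = -13659/115544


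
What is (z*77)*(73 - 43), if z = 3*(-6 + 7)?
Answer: 6930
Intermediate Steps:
z = 3 (z = 3*1 = 3)
(z*77)*(73 - 43) = (3*77)*(73 - 43) = 231*30 = 6930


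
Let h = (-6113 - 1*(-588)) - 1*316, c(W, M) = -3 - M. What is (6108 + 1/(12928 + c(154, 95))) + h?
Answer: 3425611/12830 ≈ 267.00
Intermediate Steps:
h = -5841 (h = (-6113 + 588) - 316 = -5525 - 316 = -5841)
(6108 + 1/(12928 + c(154, 95))) + h = (6108 + 1/(12928 + (-3 - 1*95))) - 5841 = (6108 + 1/(12928 + (-3 - 95))) - 5841 = (6108 + 1/(12928 - 98)) - 5841 = (6108 + 1/12830) - 5841 = 78365641/12830 - 5841 = 3425611/12830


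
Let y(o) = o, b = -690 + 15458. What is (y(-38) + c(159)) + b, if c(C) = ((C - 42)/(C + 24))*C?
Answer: 904731/61 ≈ 14832.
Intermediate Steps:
b = 14768
c(C) = C*(-42 + C)/(24 + C) (c(C) = ((-42 + C)/(24 + C))*C = C*(-42 + C)/(24 + C))
(y(-38) + c(159)) + b = (-38 + 159*(-42 + 159)/(24 + 159)) + 14768 = (-38 + 159*117/183) + 14768 = (-38 + 159*(1/183)*117) + 14768 = (-38 + 6201/61) + 14768 = 3883/61 + 14768 = 904731/61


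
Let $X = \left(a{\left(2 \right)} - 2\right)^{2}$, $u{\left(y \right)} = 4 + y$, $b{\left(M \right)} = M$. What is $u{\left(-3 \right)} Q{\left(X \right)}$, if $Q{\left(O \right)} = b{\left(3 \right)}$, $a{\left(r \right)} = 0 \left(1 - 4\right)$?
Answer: $3$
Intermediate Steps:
$a{\left(r \right)} = 0$ ($a{\left(r \right)} = 0 \left(-3\right) = 0$)
$X = 4$ ($X = \left(0 - 2\right)^{2} = \left(-2\right)^{2} = 4$)
$Q{\left(O \right)} = 3$
$u{\left(-3 \right)} Q{\left(X \right)} = \left(4 - 3\right) 3 = 1 \cdot 3 = 3$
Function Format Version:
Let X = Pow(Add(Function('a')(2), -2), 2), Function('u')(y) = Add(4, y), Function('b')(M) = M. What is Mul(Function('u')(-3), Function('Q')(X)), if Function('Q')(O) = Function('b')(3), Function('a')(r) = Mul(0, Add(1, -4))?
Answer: 3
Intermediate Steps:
Function('a')(r) = 0 (Function('a')(r) = Mul(0, -3) = 0)
X = 4 (X = Pow(Add(0, -2), 2) = Pow(-2, 2) = 4)
Function('Q')(O) = 3
Mul(Function('u')(-3), Function('Q')(X)) = Mul(Add(4, -3), 3) = Mul(1, 3) = 3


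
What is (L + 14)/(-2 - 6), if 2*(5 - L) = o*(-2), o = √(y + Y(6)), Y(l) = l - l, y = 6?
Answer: -19/8 - √6/8 ≈ -2.6812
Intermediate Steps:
Y(l) = 0
o = √6 (o = √(6 + 0) = √6 ≈ 2.4495)
L = 5 + √6 (L = 5 - √6*(-2)/2 = 5 - (-1)*√6 = 5 + √6 ≈ 7.4495)
(L + 14)/(-2 - 6) = ((5 + √6) + 14)/(-2 - 6) = (19 + √6)/(-8) = -(19 + √6)/8 = -19/8 - √6/8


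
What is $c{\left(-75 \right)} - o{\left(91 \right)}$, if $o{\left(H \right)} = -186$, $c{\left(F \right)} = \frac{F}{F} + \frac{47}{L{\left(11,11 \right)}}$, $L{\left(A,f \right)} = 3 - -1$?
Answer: $\frac{795}{4} \approx 198.75$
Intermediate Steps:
$L{\left(A,f \right)} = 4$ ($L{\left(A,f \right)} = 3 + 1 = 4$)
$c{\left(F \right)} = \frac{51}{4}$ ($c{\left(F \right)} = \frac{F}{F} + \frac{47}{4} = 1 + 47 \cdot \frac{1}{4} = 1 + \frac{47}{4} = \frac{51}{4}$)
$c{\left(-75 \right)} - o{\left(91 \right)} = \frac{51}{4} - -186 = \frac{51}{4} + 186 = \frac{795}{4}$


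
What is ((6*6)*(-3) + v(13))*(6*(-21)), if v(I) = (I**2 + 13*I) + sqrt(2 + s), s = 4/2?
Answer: -29232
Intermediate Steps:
s = 2 (s = 4*(1/2) = 2)
v(I) = 2 + I**2 + 13*I (v(I) = (I**2 + 13*I) + sqrt(2 + 2) = (I**2 + 13*I) + sqrt(4) = (I**2 + 13*I) + 2 = 2 + I**2 + 13*I)
((6*6)*(-3) + v(13))*(6*(-21)) = ((6*6)*(-3) + (2 + 13**2 + 13*13))*(6*(-21)) = (36*(-3) + (2 + 169 + 169))*(-126) = (-108 + 340)*(-126) = 232*(-126) = -29232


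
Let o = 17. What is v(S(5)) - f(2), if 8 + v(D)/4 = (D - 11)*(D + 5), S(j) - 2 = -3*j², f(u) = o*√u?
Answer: 22816 - 17*√2 ≈ 22792.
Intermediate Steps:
f(u) = 17*√u
S(j) = 2 - 3*j²
v(D) = -32 + 4*(-11 + D)*(5 + D) (v(D) = -32 + 4*((D - 11)*(D + 5)) = -32 + 4*((-11 + D)*(5 + D)) = -32 + 4*(-11 + D)*(5 + D))
v(S(5)) - f(2) = (-252 - 24*(2 - 3*5²) + 4*(2 - 3*5²)²) - 17*√2 = (-252 - 24*(2 - 3*25) + 4*(2 - 3*25)²) - 17*√2 = (-252 - 24*(2 - 75) + 4*(2 - 75)²) - 17*√2 = (-252 - 24*(-73) + 4*(-73)²) - 17*√2 = (-252 + 1752 + 4*5329) - 17*√2 = (-252 + 1752 + 21316) - 17*√2 = 22816 - 17*√2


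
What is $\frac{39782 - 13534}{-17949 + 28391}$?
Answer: $\frac{13124}{5221} \approx 2.5137$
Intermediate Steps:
$\frac{39782 - 13534}{-17949 + 28391} = \frac{39782 - 13534}{10442} = 26248 \cdot \frac{1}{10442} = \frac{13124}{5221}$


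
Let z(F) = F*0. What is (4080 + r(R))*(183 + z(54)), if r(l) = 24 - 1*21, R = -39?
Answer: 747189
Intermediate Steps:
z(F) = 0
r(l) = 3 (r(l) = 24 - 21 = 3)
(4080 + r(R))*(183 + z(54)) = (4080 + 3)*(183 + 0) = 4083*183 = 747189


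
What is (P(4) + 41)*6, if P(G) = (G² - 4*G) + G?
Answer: 270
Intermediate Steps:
P(G) = G² - 3*G
(P(4) + 41)*6 = (4*(-3 + 4) + 41)*6 = (4*1 + 41)*6 = (4 + 41)*6 = 45*6 = 270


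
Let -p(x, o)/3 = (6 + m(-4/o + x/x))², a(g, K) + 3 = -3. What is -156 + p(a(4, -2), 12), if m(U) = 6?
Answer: -588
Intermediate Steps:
a(g, K) = -6 (a(g, K) = -3 - 3 = -6)
p(x, o) = -432 (p(x, o) = -3*(6 + 6)² = -3*12² = -3*144 = -432)
-156 + p(a(4, -2), 12) = -156 - 432 = -588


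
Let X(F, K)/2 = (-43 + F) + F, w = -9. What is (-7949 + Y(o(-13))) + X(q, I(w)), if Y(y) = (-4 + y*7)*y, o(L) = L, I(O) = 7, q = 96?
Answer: -6416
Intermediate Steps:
X(F, K) = -86 + 4*F (X(F, K) = 2*((-43 + F) + F) = 2*(-43 + 2*F) = -86 + 4*F)
Y(y) = y*(-4 + 7*y) (Y(y) = (-4 + 7*y)*y = y*(-4 + 7*y))
(-7949 + Y(o(-13))) + X(q, I(w)) = (-7949 - 13*(-4 + 7*(-13))) + (-86 + 4*96) = (-7949 - 13*(-4 - 91)) + (-86 + 384) = (-7949 - 13*(-95)) + 298 = (-7949 + 1235) + 298 = -6714 + 298 = -6416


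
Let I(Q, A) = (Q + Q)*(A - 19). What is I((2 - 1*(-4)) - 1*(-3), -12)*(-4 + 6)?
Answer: -1116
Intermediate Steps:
I(Q, A) = 2*Q*(-19 + A) (I(Q, A) = (2*Q)*(-19 + A) = 2*Q*(-19 + A))
I((2 - 1*(-4)) - 1*(-3), -12)*(-4 + 6) = (2*((2 - 1*(-4)) - 1*(-3))*(-19 - 12))*(-4 + 6) = (2*((2 + 4) + 3)*(-31))*2 = (2*(6 + 3)*(-31))*2 = (2*9*(-31))*2 = -558*2 = -1116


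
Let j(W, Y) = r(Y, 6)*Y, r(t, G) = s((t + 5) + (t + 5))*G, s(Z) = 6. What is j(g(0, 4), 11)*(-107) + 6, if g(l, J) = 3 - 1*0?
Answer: -42366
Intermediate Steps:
g(l, J) = 3 (g(l, J) = 3 + 0 = 3)
r(t, G) = 6*G
j(W, Y) = 36*Y (j(W, Y) = (6*6)*Y = 36*Y)
j(g(0, 4), 11)*(-107) + 6 = (36*11)*(-107) + 6 = 396*(-107) + 6 = -42372 + 6 = -42366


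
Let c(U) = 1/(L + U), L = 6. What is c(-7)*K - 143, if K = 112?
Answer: -255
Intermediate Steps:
c(U) = 1/(6 + U)
c(-7)*K - 143 = 112/(6 - 7) - 143 = 112/(-1) - 143 = -1*112 - 143 = -112 - 143 = -255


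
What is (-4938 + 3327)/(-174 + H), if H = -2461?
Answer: 1611/2635 ≈ 0.61139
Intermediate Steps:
(-4938 + 3327)/(-174 + H) = (-4938 + 3327)/(-174 - 2461) = -1611/(-2635) = -1611*(-1/2635) = 1611/2635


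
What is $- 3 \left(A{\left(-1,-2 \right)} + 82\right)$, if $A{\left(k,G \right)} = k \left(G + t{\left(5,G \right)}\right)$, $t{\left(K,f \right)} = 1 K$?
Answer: $-237$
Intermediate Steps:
$t{\left(K,f \right)} = K$
$A{\left(k,G \right)} = k \left(5 + G\right)$ ($A{\left(k,G \right)} = k \left(G + 5\right) = k \left(5 + G\right)$)
$- 3 \left(A{\left(-1,-2 \right)} + 82\right) = - 3 \left(- (5 - 2) + 82\right) = - 3 \left(\left(-1\right) 3 + 82\right) = - 3 \left(-3 + 82\right) = \left(-3\right) 79 = -237$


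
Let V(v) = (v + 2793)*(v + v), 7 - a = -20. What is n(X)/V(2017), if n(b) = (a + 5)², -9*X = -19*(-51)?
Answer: 256/4850885 ≈ 5.2774e-5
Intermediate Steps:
a = 27 (a = 7 - 1*(-20) = 7 + 20 = 27)
X = -323/3 (X = -(-19)*(-51)/9 = -⅑*969 = -323/3 ≈ -107.67)
n(b) = 1024 (n(b) = (27 + 5)² = 32² = 1024)
V(v) = 2*v*(2793 + v) (V(v) = (2793 + v)*(2*v) = 2*v*(2793 + v))
n(X)/V(2017) = 1024/((2*2017*(2793 + 2017))) = 1024/((2*2017*4810)) = 1024/19403540 = 1024*(1/19403540) = 256/4850885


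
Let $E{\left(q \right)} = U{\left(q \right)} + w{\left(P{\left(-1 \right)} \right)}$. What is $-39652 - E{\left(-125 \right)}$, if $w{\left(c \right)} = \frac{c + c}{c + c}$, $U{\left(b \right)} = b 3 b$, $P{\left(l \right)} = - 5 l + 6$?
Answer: $-86528$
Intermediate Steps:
$P{\left(l \right)} = 6 - 5 l$
$U{\left(b \right)} = 3 b^{2}$ ($U{\left(b \right)} = 3 b b = 3 b^{2}$)
$w{\left(c \right)} = 1$ ($w{\left(c \right)} = \frac{2 c}{2 c} = 2 c \frac{1}{2 c} = 1$)
$E{\left(q \right)} = 1 + 3 q^{2}$ ($E{\left(q \right)} = 3 q^{2} + 1 = 1 + 3 q^{2}$)
$-39652 - E{\left(-125 \right)} = -39652 - \left(1 + 3 \left(-125\right)^{2}\right) = -39652 - \left(1 + 3 \cdot 15625\right) = -39652 - \left(1 + 46875\right) = -39652 - 46876 = -86528$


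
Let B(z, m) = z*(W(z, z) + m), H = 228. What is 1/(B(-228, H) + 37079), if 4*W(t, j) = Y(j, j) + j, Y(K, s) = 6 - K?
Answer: -1/15247 ≈ -6.5587e-5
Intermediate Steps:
W(t, j) = 3/2 (W(t, j) = ((6 - j) + j)/4 = (1/4)*6 = 3/2)
B(z, m) = z*(3/2 + m)
1/(B(-228, H) + 37079) = 1/((1/2)*(-228)*(3 + 2*228) + 37079) = 1/((1/2)*(-228)*(3 + 456) + 37079) = 1/((1/2)*(-228)*459 + 37079) = 1/(-52326 + 37079) = 1/(-15247) = -1/15247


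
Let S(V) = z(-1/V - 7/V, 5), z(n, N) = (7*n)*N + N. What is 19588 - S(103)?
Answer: 2017329/103 ≈ 19586.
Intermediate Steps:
z(n, N) = N + 7*N*n (z(n, N) = 7*N*n + N = N + 7*N*n)
S(V) = 5 - 280/V (S(V) = 5*(1 + 7*(-1/V - 7/V)) = 5*(1 + 7*(-8/V)) = 5*(1 - 56/V) = 5 - 280/V)
19588 - S(103) = 19588 - (5 - 280/103) = 19588 - 1*235/103 = 19588 - 235/103 = 2017329/103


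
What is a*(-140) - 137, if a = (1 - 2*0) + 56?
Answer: -8117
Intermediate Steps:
a = 57 (a = (1 + 0) + 56 = 1 + 56 = 57)
a*(-140) - 137 = 57*(-140) - 137 = -7980 - 137 = -8117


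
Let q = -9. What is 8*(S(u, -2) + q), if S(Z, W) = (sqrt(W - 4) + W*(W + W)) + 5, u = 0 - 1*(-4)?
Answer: 32 + 8*I*sqrt(6) ≈ 32.0 + 19.596*I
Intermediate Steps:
u = 4 (u = 0 + 4 = 4)
S(Z, W) = 5 + sqrt(-4 + W) + 2*W**2 (S(Z, W) = (sqrt(-4 + W) + W*(2*W)) + 5 = (sqrt(-4 + W) + 2*W**2) + 5 = 5 + sqrt(-4 + W) + 2*W**2)
8*(S(u, -2) + q) = 8*((5 + sqrt(-4 - 2) + 2*(-2)**2) - 9) = 8*((5 + sqrt(-6) + 2*4) - 9) = 8*((5 + I*sqrt(6) + 8) - 9) = 8*((13 + I*sqrt(6)) - 9) = 8*(4 + I*sqrt(6)) = 32 + 8*I*sqrt(6)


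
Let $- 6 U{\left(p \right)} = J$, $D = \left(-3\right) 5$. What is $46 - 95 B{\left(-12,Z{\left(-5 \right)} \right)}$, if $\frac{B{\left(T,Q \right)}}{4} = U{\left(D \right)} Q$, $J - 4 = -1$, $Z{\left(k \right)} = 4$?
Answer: $806$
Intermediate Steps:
$J = 3$ ($J = 4 - 1 = 3$)
$D = -15$
$U{\left(p \right)} = - \frac{1}{2}$ ($U{\left(p \right)} = \left(- \frac{1}{6}\right) 3 = - \frac{1}{2}$)
$B{\left(T,Q \right)} = - 2 Q$ ($B{\left(T,Q \right)} = 4 \left(- \frac{Q}{2}\right) = - 2 Q$)
$46 - 95 B{\left(-12,Z{\left(-5 \right)} \right)} = 46 - 95 \left(\left(-2\right) 4\right) = 46 - -760 = 46 + 760 = 806$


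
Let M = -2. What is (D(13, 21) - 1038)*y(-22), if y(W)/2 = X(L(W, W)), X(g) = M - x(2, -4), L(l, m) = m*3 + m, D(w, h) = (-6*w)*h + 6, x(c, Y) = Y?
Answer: -10680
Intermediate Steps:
D(w, h) = 6 - 6*h*w (D(w, h) = -6*h*w + 6 = 6 - 6*h*w)
L(l, m) = 4*m (L(l, m) = 3*m + m = 4*m)
X(g) = 2 (X(g) = -2 - 1*(-4) = -2 + 4 = 2)
y(W) = 4 (y(W) = 2*2 = 4)
(D(13, 21) - 1038)*y(-22) = ((6 - 6*21*13) - 1038)*4 = ((6 - 1638) - 1038)*4 = (-1632 - 1038)*4 = -2670*4 = -10680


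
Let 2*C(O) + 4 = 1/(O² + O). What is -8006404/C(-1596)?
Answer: 40762524300960/10182479 ≈ 4.0032e+6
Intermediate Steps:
C(O) = -2 + 1/(2*(O + O²)) (C(O) = -2 + 1/(2*(O² + O)) = -2 + 1/(2*(O + O²)))
-8006404/C(-1596) = -8006404*(-3192*(1 - 1596)/(1 - 4*(-1596) - 4*(-1596)²)) = -8006404*5091240/(1 + 6384 - 4*2547216) = -8006404*5091240/(1 + 6384 - 10188864) = -8006404/((½)*(-1/1596)*(-1/1595)*(-10182479)) = -8006404/(-10182479/5091240) = -8006404*(-5091240/10182479) = 40762524300960/10182479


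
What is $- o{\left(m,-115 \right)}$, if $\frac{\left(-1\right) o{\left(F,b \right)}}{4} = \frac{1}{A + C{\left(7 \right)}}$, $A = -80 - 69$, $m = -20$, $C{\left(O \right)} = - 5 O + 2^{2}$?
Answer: $- \frac{1}{45} \approx -0.022222$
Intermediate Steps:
$C{\left(O \right)} = 4 - 5 O$ ($C{\left(O \right)} = - 5 O + 4 = 4 - 5 O$)
$A = -149$ ($A = -80 - 69 = -149$)
$o{\left(F,b \right)} = \frac{1}{45}$ ($o{\left(F,b \right)} = - \frac{4}{-149 + \left(4 - 35\right)} = - \frac{4}{-149 - 31} = - \frac{4}{-180} = \left(-4\right) \left(- \frac{1}{180}\right) = \frac{1}{45}$)
$- o{\left(m,-115 \right)} = \left(-1\right) \frac{1}{45} = - \frac{1}{45}$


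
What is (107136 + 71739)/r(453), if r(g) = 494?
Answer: 178875/494 ≈ 362.10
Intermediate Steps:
(107136 + 71739)/r(453) = (107136 + 71739)/494 = 178875*(1/494) = 178875/494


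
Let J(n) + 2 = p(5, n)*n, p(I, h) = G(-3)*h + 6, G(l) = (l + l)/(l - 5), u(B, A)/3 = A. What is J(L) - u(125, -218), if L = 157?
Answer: 80323/4 ≈ 20081.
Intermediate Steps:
u(B, A) = 3*A
G(l) = 2*l/(-5 + l) (G(l) = (2*l)/(-5 + l) = 2*l/(-5 + l))
p(I, h) = 6 + 3*h/4 (p(I, h) = (2*(-3)/(-5 - 3))*h + 6 = (2*(-3)/(-8))*h + 6 = (2*(-3)*(-1/8))*h + 6 = 3*h/4 + 6 = 6 + 3*h/4)
J(n) = -2 + n*(6 + 3*n/4) (J(n) = -2 + (6 + 3*n/4)*n = -2 + n*(6 + 3*n/4))
J(L) - u(125, -218) = (-2 + (3/4)*157*(8 + 157)) - 3*(-218) = (-2 + (3/4)*157*165) - 1*(-654) = (-2 + 77715/4) + 654 = 77707/4 + 654 = 80323/4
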